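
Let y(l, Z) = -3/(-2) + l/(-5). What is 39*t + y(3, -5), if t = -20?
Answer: -7791/10 ≈ -779.10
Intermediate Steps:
y(l, Z) = 3/2 - l/5 (y(l, Z) = -3*(-½) + l*(-⅕) = 3/2 - l/5)
39*t + y(3, -5) = 39*(-20) + (3/2 - ⅕*3) = -780 + (3/2 - ⅗) = -780 + 9/10 = -7791/10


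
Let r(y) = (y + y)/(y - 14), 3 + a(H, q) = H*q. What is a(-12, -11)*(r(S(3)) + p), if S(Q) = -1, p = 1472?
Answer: 949526/5 ≈ 1.8991e+5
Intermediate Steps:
a(H, q) = -3 + H*q
r(y) = 2*y/(-14 + y) (r(y) = (2*y)/(-14 + y) = 2*y/(-14 + y))
a(-12, -11)*(r(S(3)) + p) = (-3 - 12*(-11))*(2*(-1)/(-14 - 1) + 1472) = (-3 + 132)*(2*(-1)/(-15) + 1472) = 129*(2*(-1)*(-1/15) + 1472) = 129*(2/15 + 1472) = 129*(22082/15) = 949526/5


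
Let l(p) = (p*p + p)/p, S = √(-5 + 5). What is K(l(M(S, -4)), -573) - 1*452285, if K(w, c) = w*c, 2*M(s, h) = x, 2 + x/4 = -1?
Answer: -449420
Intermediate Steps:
S = 0 (S = √0 = 0)
x = -12 (x = -8 + 4*(-1) = -8 - 4 = -12)
M(s, h) = -6 (M(s, h) = (½)*(-12) = -6)
l(p) = (p + p²)/p (l(p) = (p² + p)/p = (p + p²)/p)
K(w, c) = c*w
K(l(M(S, -4)), -573) - 1*452285 = -573*(1 - 6) - 1*452285 = -573*(-5) - 452285 = 2865 - 452285 = -449420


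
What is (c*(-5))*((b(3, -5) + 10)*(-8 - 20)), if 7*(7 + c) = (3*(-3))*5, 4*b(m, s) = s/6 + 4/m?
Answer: -19035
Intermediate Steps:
b(m, s) = 1/m + s/24 (b(m, s) = (s/6 + 4/m)/4 = (4/m + s/6)/4 = 1/m + s/24)
c = -94/7 (c = -7 + ((3*(-3))*5)/7 = -7 + (-9*5)/7 = -7 + (1/7)*(-45) = -7 - 45/7 = -94/7 ≈ -13.429)
(c*(-5))*((b(3, -5) + 10)*(-8 - 20)) = (-94/7*(-5))*(((1/3 + (1/24)*(-5)) + 10)*(-8 - 20)) = 470*(((1/3 - 5/24) + 10)*(-28))/7 = 470*((1/8 + 10)*(-28))/7 = 470*((81/8)*(-28))/7 = (470/7)*(-567/2) = -19035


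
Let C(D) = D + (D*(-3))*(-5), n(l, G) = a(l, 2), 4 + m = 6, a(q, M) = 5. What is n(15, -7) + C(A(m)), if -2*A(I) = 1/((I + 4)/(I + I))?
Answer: -1/3 ≈ -0.33333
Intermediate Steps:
m = 2 (m = -4 + 6 = 2)
A(I) = -I/(4 + I) (A(I) = -(I + I)/(I + 4)/2 = -2*I/(4 + I)/2 = -I/(4 + I))
n(l, G) = 5
C(D) = 16*D (C(D) = D - 3*D*(-5) = D + 15*D = 16*D)
n(15, -7) + C(A(m)) = 5 + 16*(-1*2/(4 + 2)) = 5 + 16*(-1*2/6) = 5 + 16*(-1*2*1/6) = 5 + 16*(-1/3) = 5 - 16/3 = -1/3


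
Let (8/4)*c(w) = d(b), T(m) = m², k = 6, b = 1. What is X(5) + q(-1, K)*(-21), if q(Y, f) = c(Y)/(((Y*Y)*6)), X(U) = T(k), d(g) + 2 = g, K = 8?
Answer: 151/4 ≈ 37.750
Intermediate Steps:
d(g) = -2 + g
X(U) = 36 (X(U) = 6² = 36)
c(w) = -½ (c(w) = (-2 + 1)/2 = (½)*(-1) = -½)
q(Y, f) = -1/(12*Y²) (q(Y, f) = -1/(6*Y²)/2 = -1/(12*Y²))
X(5) + q(-1, K)*(-21) = 36 - 1/12/(-1)²*(-21) = 36 - 1/12*1*(-21) = 36 - 1/12*(-21) = 36 + 7/4 = 151/4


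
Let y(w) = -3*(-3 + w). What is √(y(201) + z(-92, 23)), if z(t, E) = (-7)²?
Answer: I*√545 ≈ 23.345*I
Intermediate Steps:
z(t, E) = 49
y(w) = 9 - 3*w
√(y(201) + z(-92, 23)) = √((9 - 3*201) + 49) = √((9 - 603) + 49) = √(-594 + 49) = √(-545) = I*√545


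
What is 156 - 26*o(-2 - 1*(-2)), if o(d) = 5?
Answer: 26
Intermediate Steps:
156 - 26*o(-2 - 1*(-2)) = 156 - 26*5 = 156 - 130 = 26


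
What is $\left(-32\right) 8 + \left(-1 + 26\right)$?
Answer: $-231$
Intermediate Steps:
$\left(-32\right) 8 + \left(-1 + 26\right) = -256 + 25 = -231$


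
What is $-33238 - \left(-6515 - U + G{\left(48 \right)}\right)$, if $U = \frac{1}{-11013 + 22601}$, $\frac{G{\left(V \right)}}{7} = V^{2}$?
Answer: $- \frac{496557387}{11588} \approx -42851.0$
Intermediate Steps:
$G{\left(V \right)} = 7 V^{2}$
$U = \frac{1}{11588} \approx 8.6296 \cdot 10^{-5}$
$-33238 - \left(-6515 - U + G{\left(48 \right)}\right) = -33238 - \left(- \frac{1}{11588} - 6515 + 16128\right) = -33238 + \left(\frac{1}{11588} - \left(7 \cdot 2304 - 6515\right)\right) = -33238 + \left(\frac{1}{11588} - \left(16128 - 6515\right)\right) = -33238 + \left(\frac{1}{11588} - 9613\right) = -33238 - \frac{111395443}{11588} = - \frac{496557387}{11588}$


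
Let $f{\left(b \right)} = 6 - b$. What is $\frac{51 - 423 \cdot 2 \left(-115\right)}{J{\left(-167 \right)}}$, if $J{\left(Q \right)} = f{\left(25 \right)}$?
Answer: $- \frac{97341}{19} \approx -5123.2$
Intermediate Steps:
$J{\left(Q \right)} = -19$ ($J{\left(Q \right)} = 6 - 25 = -19$)
$\frac{51 - 423 \cdot 2 \left(-115\right)}{J{\left(-167 \right)}} = \frac{51 - 423 \cdot 2 \left(-115\right)}{-19} = \left(51 - -97290\right) \left(- \frac{1}{19}\right) = \left(51 + 97290\right) \left(- \frac{1}{19}\right) = 97341 \left(- \frac{1}{19}\right) = - \frac{97341}{19}$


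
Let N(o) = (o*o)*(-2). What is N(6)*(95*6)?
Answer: -41040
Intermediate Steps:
N(o) = -2*o² (N(o) = o²*(-2) = -2*o²)
N(6)*(95*6) = (-2*6²)*(95*6) = -2*36*570 = -72*570 = -41040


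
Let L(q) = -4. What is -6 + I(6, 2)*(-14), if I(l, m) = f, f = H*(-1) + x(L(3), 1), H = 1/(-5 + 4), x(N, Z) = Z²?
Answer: -34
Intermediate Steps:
H = -1 (H = 1/(-1) = -1)
f = 2 (f = -1*(-1) + 1² = 1 + 1 = 2)
I(l, m) = 2
-6 + I(6, 2)*(-14) = -6 + 2*(-14) = -6 - 28 = -34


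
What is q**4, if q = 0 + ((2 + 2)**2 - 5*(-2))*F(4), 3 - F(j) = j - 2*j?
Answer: 1097199376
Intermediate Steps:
F(j) = 3 + j (F(j) = 3 - (j - 2*j) = 3 - (-1)*j = 3 + j)
q = 182 (q = 0 + ((2 + 2)**2 - 5*(-2))*(3 + 4) = 0 + (4**2 + 10)*7 = 0 + (16 + 10)*7 = 0 + 26*7 = 0 + 182 = 182)
q**4 = 182**4 = 1097199376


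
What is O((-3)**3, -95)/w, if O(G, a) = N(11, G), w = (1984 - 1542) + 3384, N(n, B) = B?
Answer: -27/3826 ≈ -0.0070570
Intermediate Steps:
w = 3826 (w = 442 + 3384 = 3826)
O(G, a) = G
O((-3)**3, -95)/w = (-3)**3/3826 = -27*1/3826 = -27/3826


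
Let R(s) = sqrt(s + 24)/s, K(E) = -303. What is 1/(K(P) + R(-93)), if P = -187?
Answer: -873549/264685370 + 31*I*sqrt(69)/264685370 ≈ -0.0033003 + 9.7287e-7*I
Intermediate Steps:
R(s) = sqrt(24 + s)/s
1/(K(P) + R(-93)) = 1/(-303 + sqrt(24 - 93)/(-93)) = 1/(-303 - I*sqrt(69)/93)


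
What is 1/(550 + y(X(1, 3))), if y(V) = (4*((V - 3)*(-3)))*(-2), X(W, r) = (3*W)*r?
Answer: 1/694 ≈ 0.0014409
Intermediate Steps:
X(W, r) = 3*W*r
y(V) = -72 + 24*V (y(V) = (4*((-3 + V)*(-3)))*(-2) = (4*(9 - 3*V))*(-2) = (36 - 12*V)*(-2) = -72 + 24*V)
1/(550 + y(X(1, 3))) = 1/(550 + (-72 + 24*(3*1*3))) = 1/(550 + (-72 + 24*9)) = 1/(550 + (-72 + 216)) = 1/(550 + 144) = 1/694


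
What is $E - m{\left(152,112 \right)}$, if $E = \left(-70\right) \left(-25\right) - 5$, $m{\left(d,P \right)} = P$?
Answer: $1633$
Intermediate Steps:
$E = 1745$ ($E = 1750 - 5 = 1745$)
$E - m{\left(152,112 \right)} = 1745 - 112 = 1633$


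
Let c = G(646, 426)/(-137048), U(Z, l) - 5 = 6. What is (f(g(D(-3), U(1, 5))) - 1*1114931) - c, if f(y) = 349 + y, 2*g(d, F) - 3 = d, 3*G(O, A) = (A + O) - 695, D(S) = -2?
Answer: -458253495859/411144 ≈ -1.1146e+6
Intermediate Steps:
U(Z, l) = 11 (U(Z, l) = 5 + 6 = 11)
G(O, A) = -695/3 + A/3 + O/3 (G(O, A) = ((A + O) - 695)/3 = (-695 + A + O)/3 = -695/3 + A/3 + O/3)
g(d, F) = 3/2 + d/2
c = -377/411144 (c = (-695/3 + (⅓)*426 + (⅓)*646)/(-137048) = (-695/3 + 142 + 646/3)*(-1/137048) = (377/3)*(-1/137048) = -377/411144 ≈ -0.00091695)
(f(g(D(-3), U(1, 5))) - 1*1114931) - c = ((349 + (3/2 + (½)*(-2))) - 1*1114931) - 1*(-377/411144) = ((349 + (3/2 - 1)) - 1114931) + 377/411144 = ((349 + ½) - 1114931) + 377/411144 = (699/2 - 1114931) + 377/411144 = -2229163/2 + 377/411144 = -458253495859/411144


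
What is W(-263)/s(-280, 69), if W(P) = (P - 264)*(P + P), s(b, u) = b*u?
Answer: -138601/9660 ≈ -14.348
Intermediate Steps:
W(P) = 2*P*(-264 + P) (W(P) = (-264 + P)*(2*P) = 2*P*(-264 + P))
W(-263)/s(-280, 69) = (2*(-263)*(-264 - 263))/((-280*69)) = (2*(-263)*(-527))/(-19320) = 277202*(-1/19320) = -138601/9660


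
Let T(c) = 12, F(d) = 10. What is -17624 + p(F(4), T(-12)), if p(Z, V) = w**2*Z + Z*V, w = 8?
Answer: -16864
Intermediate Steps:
p(Z, V) = 64*Z + V*Z (p(Z, V) = 8**2*Z + Z*V = 64*Z + V*Z)
-17624 + p(F(4), T(-12)) = -17624 + 10*(64 + 12) = -17624 + 10*76 = -17624 + 760 = -16864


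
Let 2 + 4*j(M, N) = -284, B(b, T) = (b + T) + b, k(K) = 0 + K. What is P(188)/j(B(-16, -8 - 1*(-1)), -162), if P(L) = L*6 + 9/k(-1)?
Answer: -2238/143 ≈ -15.650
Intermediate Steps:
k(K) = K
B(b, T) = T + 2*b (B(b, T) = (T + b) + b = T + 2*b)
j(M, N) = -143/2 (j(M, N) = -½ + (¼)*(-284) = -½ - 71 = -143/2)
P(L) = -9 + 6*L (P(L) = L*6 + 9/(-1) = 6*L + 9*(-1) = 6*L - 9 = -9 + 6*L)
P(188)/j(B(-16, -8 - 1*(-1)), -162) = (-9 + 6*188)/(-143/2) = (-9 + 1128)*(-2/143) = 1119*(-2/143) = -2238/143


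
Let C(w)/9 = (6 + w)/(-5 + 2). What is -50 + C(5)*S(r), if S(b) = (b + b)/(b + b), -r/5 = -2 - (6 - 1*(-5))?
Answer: -83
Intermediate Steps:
C(w) = -18 - 3*w (C(w) = 9*((6 + w)/(-5 + 2)) = 9*((6 + w)/(-3)) = 9*((6 + w)*(-1/3)) = 9*(-2 - w/3) = -18 - 3*w)
r = 65 (r = -5*(-2 - (6 - 1*(-5))) = -5*(-2 - (6 + 5)) = -5*(-2 - 1*11) = -5*(-2 - 11) = -5*(-13) = 65)
S(b) = 1 (S(b) = (2*b)/((2*b)) = (2*b)*(1/(2*b)) = 1)
-50 + C(5)*S(r) = -50 + (-18 - 3*5)*1 = -50 + (-18 - 15)*1 = -50 - 33*1 = -50 - 33 = -83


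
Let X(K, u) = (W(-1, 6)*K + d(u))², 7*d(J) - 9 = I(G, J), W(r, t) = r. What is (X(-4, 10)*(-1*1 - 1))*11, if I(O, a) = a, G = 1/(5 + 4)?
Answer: -48598/49 ≈ -991.80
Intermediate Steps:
G = ⅑ (G = 1/9 = ⅑ ≈ 0.11111)
d(J) = 9/7 + J/7
X(K, u) = (9/7 - K + u/7)² (X(K, u) = (-K + (9/7 + u/7))² = (9/7 - K + u/7)²)
(X(-4, 10)*(-1*1 - 1))*11 = (((9 + 10 - 7*(-4))²/49)*(-1*1 - 1))*11 = (((9 + 10 + 28)²/49)*(-1 - 1))*11 = (((1/49)*47²)*(-2))*11 = (((1/49)*2209)*(-2))*11 = ((2209/49)*(-2))*11 = -4418/49*11 = -48598/49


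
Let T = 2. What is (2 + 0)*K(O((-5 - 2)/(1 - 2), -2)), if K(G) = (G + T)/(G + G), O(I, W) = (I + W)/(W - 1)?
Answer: -⅕ ≈ -0.20000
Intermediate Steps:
O(I, W) = (I + W)/(-1 + W)
K(G) = (2 + G)/(2*G) (K(G) = (G + 2)/(G + G) = (2 + G)/((2*G)) = (2 + G)*(1/(2*G)) = (2 + G)/(2*G))
(2 + 0)*K(O((-5 - 2)/(1 - 2), -2)) = (2 + 0)*((2 + ((-5 - 2)/(1 - 2) - 2)/(-1 - 2))/(2*((((-5 - 2)/(1 - 2) - 2)/(-1 - 2))))) = 2*((2 + (-7/(-1) - 2)/(-3))/(2*(((-7/(-1) - 2)/(-3))))) = 2*((2 - (-7*(-1) - 2)/3)/(2*((-(-7*(-1) - 2)/3)))) = 2*((2 - (7 - 2)/3)/(2*((-(7 - 2)/3)))) = 2*((2 - ⅓*5)/(2*((-⅓*5)))) = 2*((2 - 5/3)/(2*(-5/3))) = 2*((½)*(-⅗)*(⅓)) = 2*(-⅒) = -⅕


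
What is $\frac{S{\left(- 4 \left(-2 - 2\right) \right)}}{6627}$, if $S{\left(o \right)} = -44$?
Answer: $- \frac{44}{6627} \approx -0.0066395$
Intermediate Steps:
$\frac{S{\left(- 4 \left(-2 - 2\right) \right)}}{6627} = - \frac{44}{6627}$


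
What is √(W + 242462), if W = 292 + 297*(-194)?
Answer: 4*√11571 ≈ 430.27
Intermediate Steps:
W = -57326 (W = 292 - 57618 = -57326)
√(W + 242462) = √(-57326 + 242462) = √185136 = 4*√11571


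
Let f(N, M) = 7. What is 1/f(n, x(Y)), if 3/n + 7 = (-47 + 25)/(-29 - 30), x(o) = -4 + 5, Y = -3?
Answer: ⅐ ≈ 0.14286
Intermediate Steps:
x(o) = 1
n = -177/391 (n = 3/(-7 + (-47 + 25)/(-29 - 30)) = 3/(-7 - 22/(-59)) = 3/(-7 - 22*(-1/59)) = 3/(-7 + 22/59) = 3/(-391/59) = 3*(-59/391) = -177/391 ≈ -0.45269)
1/f(n, x(Y)) = 1/7 = ⅐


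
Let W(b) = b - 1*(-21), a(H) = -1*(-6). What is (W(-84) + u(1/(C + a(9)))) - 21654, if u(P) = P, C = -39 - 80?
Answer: -2454022/113 ≈ -21717.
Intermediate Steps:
C = -119
a(H) = 6
W(b) = 21 + b (W(b) = b + 21 = 21 + b)
(W(-84) + u(1/(C + a(9)))) - 21654 = ((21 - 84) + 1/(-119 + 6)) - 21654 = (-63 + 1/(-113)) - 21654 = (-63 - 1/113) - 21654 = -7120/113 - 21654 = -2454022/113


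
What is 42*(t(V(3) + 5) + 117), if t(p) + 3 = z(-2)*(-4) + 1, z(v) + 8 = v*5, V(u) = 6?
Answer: 7854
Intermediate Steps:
z(v) = -8 + 5*v (z(v) = -8 + v*5 = -8 + 5*v)
t(p) = 70 (t(p) = -3 + ((-8 + 5*(-2))*(-4) + 1) = -3 + ((-8 - 10)*(-4) + 1) = -3 + (-18*(-4) + 1) = -3 + (72 + 1) = -3 + 73 = 70)
42*(t(V(3) + 5) + 117) = 42*(70 + 117) = 42*187 = 7854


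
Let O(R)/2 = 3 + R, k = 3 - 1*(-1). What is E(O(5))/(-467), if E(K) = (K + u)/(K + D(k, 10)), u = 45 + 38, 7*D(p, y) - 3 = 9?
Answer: -693/57908 ≈ -0.011967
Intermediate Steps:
k = 4 (k = 3 + 1 = 4)
D(p, y) = 12/7 (D(p, y) = 3/7 + (1/7)*9 = 3/7 + 9/7 = 12/7)
O(R) = 6 + 2*R (O(R) = 2*(3 + R) = 6 + 2*R)
u = 83
E(K) = (83 + K)/(12/7 + K) (E(K) = (K + 83)/(K + 12/7) = (83 + K)/(12/7 + K))
E(O(5))/(-467) = (7*(83 + (6 + 2*5))/(12 + 7*(6 + 2*5)))/(-467) = (7*(83 + (6 + 10))/(12 + 7*(6 + 10)))*(-1/467) = (7*(83 + 16)/(12 + 7*16))*(-1/467) = (7*99/(12 + 112))*(-1/467) = (7*99/124)*(-1/467) = (7*(1/124)*99)*(-1/467) = (693/124)*(-1/467) = -693/57908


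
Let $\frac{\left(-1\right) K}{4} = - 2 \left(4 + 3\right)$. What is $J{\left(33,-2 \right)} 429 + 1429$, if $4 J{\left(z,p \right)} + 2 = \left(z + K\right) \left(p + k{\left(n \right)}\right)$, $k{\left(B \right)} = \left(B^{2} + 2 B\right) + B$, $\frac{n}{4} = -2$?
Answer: $363934$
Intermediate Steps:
$n = -8$ ($n = 4 \left(-2\right) = -8$)
$K = 56$ ($K = - 4 \left(- 2 \left(4 + 3\right)\right) = - 4 \left(\left(-2\right) 7\right) = \left(-4\right) \left(-14\right) = 56$)
$k{\left(B \right)} = B^{2} + 3 B$
$J{\left(z,p \right)} = - \frac{1}{2} + \frac{\left(40 + p\right) \left(56 + z\right)}{4}$ ($J{\left(z,p \right)} = - \frac{1}{2} + \frac{\left(z + 56\right) \left(p - 8 \left(3 - 8\right)\right)}{4} = - \frac{1}{2} + \frac{\left(56 + z\right) \left(p - -40\right)}{4} = - \frac{1}{2} + \frac{\left(56 + z\right) \left(p + 40\right)}{4} = - \frac{1}{2} + \frac{\left(56 + z\right) \left(40 + p\right)}{4} = - \frac{1}{2} + \frac{\left(40 + p\right) \left(56 + z\right)}{4}$)
$J{\left(33,-2 \right)} 429 + 1429 = \left(\frac{1119}{2} + 10 \cdot 33 + 14 \left(-2\right) + \frac{1}{4} \left(-2\right) 33\right) 429 + 1429 = \left(\frac{1119}{2} + 330 - 28 - \frac{33}{2}\right) 429 + 1429 = 845 \cdot 429 + 1429 = 362505 + 1429 = 363934$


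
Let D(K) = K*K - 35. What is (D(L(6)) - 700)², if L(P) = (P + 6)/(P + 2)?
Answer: 8590761/16 ≈ 5.3692e+5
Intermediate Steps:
L(P) = (6 + P)/(2 + P)
D(K) = -35 + K² (D(K) = K² - 35 = -35 + K²)
(D(L(6)) - 700)² = ((-35 + ((6 + 6)/(2 + 6))²) - 700)² = ((-35 + (12/8)²) - 700)² = ((-35 + ((⅛)*12)²) - 700)² = ((-35 + (3/2)²) - 700)² = ((-35 + 9/4) - 700)² = (-131/4 - 700)² = (-2931/4)² = 8590761/16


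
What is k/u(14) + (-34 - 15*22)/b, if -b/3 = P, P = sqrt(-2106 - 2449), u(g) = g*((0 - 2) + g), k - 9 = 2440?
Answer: 2449/168 - 364*I*sqrt(4555)/13665 ≈ 14.577 - 1.7978*I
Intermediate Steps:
k = 2449 (k = 9 + 2440 = 2449)
u(g) = g*(-2 + g)
P = I*sqrt(4555) (P = sqrt(-4555) = I*sqrt(4555) ≈ 67.491*I)
b = -3*I*sqrt(4555) ≈ -202.47*I
k/u(14) + (-34 - 15*22)/b = 2449/((14*(-2 + 14))) + (-34 - 15*22)/((-3*I*sqrt(4555))) = 2449/((14*12)) + (-34 - 330)*(I*sqrt(4555)/13665) = 2449/168 - 364*I*sqrt(4555)/13665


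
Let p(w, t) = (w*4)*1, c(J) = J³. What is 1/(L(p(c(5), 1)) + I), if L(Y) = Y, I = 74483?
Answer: 1/74983 ≈ 1.3336e-5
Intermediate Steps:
p(w, t) = 4*w (p(w, t) = (4*w)*1 = 4*w)
1/(L(p(c(5), 1)) + I) = 1/(4*5³ + 74483) = 1/(4*125 + 74483) = 1/(500 + 74483) = 1/74983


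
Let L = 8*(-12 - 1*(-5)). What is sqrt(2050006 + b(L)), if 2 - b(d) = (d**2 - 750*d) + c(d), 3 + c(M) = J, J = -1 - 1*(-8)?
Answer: 2*sqrt(501217) ≈ 1415.9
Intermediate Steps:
L = -56 (L = 8*(-12 + 5) = 8*(-7) = -56)
J = 7 (J = -1 + 8 = 7)
c(M) = 4 (c(M) = -3 + 7 = 4)
b(d) = -2 - d**2 + 750*d (b(d) = 2 - ((d**2 - 750*d) + 4) = 2 - (4 + d**2 - 750*d) = 2 + (-4 - d**2 + 750*d) = -2 - d**2 + 750*d)
sqrt(2050006 + b(L)) = sqrt(2050006 + (-2 - 1*(-56)**2 + 750*(-56))) = sqrt(2050006 + (-2 - 1*3136 - 42000)) = sqrt(2050006 + (-2 - 3136 - 42000)) = sqrt(2050006 - 45138) = sqrt(2004868) = 2*sqrt(501217)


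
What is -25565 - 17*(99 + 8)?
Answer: -27384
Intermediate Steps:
-25565 - 17*(99 + 8) = -25565 - 17*107 = -25565 - 1819 = -27384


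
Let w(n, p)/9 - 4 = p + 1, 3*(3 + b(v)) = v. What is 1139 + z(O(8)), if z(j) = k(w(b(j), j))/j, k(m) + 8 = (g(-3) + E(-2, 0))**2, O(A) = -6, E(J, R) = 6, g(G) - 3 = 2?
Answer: 6721/6 ≈ 1120.2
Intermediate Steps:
b(v) = -3 + v/3
g(G) = 5 (g(G) = 3 + 2 = 5)
w(n, p) = 45 + 9*p (w(n, p) = 36 + 9*(p + 1) = 36 + 9*(1 + p) = 36 + (9 + 9*p) = 45 + 9*p)
k(m) = 113 (k(m) = -8 + (5 + 6)**2 = -8 + 11**2 = -8 + 121 = 113)
z(j) = 113/j
1139 + z(O(8)) = 1139 + 113/(-6) = 1139 + 113*(-1/6) = 1139 - 113/6 = 6721/6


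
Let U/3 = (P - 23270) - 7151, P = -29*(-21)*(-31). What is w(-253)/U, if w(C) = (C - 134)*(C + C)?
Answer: -32637/24650 ≈ -1.3240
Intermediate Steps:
w(C) = 2*C*(-134 + C) (w(C) = (-134 + C)*(2*C) = 2*C*(-134 + C))
P = -18879 (P = 609*(-31) = -18879)
U = -147900 (U = 3*((-18879 - 23270) - 7151) = 3*(-42149 - 7151) = 3*(-49300) = -147900)
w(-253)/U = (2*(-253)*(-134 - 253))/(-147900) = (2*(-253)*(-387))*(-1/147900) = 195822*(-1/147900) = -32637/24650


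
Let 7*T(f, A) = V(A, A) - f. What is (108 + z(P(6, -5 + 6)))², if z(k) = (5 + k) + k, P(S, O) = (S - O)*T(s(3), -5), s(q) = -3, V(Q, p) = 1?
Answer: 690561/49 ≈ 14093.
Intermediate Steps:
T(f, A) = ⅐ - f/7 (T(f, A) = (1 - f)/7 = ⅐ - f/7)
P(S, O) = -4*O/7 + 4*S/7 (P(S, O) = (S - O)*(⅐ - ⅐*(-3)) = (S - O)*(⅐ + 3/7) = (S - O)*(4/7) = -4*O/7 + 4*S/7)
z(k) = 5 + 2*k
(108 + z(P(6, -5 + 6)))² = (108 + (5 + 2*(-4*(-5 + 6)/7 + (4/7)*6)))² = (108 + (5 + 2*(-4/7*1 + 24/7)))² = (108 + (5 + 2*(-4/7 + 24/7)))² = (108 + (5 + 2*(20/7)))² = (108 + (5 + 40/7))² = (108 + 75/7)² = (831/7)² = 690561/49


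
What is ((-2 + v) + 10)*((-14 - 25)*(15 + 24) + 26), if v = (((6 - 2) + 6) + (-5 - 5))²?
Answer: -11960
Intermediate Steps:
v = 0 (v = ((4 + 6) - 10)² = (10 - 10)² = 0² = 0)
((-2 + v) + 10)*((-14 - 25)*(15 + 24) + 26) = ((-2 + 0) + 10)*((-14 - 25)*(15 + 24) + 26) = (-2 + 10)*(-39*39 + 26) = 8*(-1521 + 26) = 8*(-1495) = -11960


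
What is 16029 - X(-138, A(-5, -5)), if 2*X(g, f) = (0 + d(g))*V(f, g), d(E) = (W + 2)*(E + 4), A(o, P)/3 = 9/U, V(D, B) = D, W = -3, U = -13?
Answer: 210186/13 ≈ 16168.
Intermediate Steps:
A(o, P) = -27/13 (A(o, P) = 3*(9/(-13)) = 3*(9*(-1/13)) = 3*(-9/13) = -27/13)
d(E) = -4 - E (d(E) = (-3 + 2)*(E + 4) = -(4 + E) = -4 - E)
X(g, f) = f*(-4 - g)/2 (X(g, f) = ((0 + (-4 - g))*f)/2 = ((-4 - g)*f)/2 = (f*(-4 - g))/2 = f*(-4 - g)/2)
16029 - X(-138, A(-5, -5)) = 16029 - (-27)*(-4 - 1*(-138))/(2*13) = 16029 - (-27)*(-4 + 138)/(2*13) = 16029 - (-27)*134/(2*13) = 16029 - 1*(-1809/13) = 16029 + 1809/13 = 210186/13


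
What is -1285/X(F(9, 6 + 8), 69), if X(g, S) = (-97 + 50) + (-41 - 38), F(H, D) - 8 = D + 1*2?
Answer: 1285/126 ≈ 10.198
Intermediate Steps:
F(H, D) = 10 + D (F(H, D) = 8 + (D + 1*2) = 8 + (D + 2) = 8 + (2 + D) = 10 + D)
X(g, S) = -126 (X(g, S) = -47 - 79 = -126)
-1285/X(F(9, 6 + 8), 69) = -1285/(-126) = -1285*(-1/126) = 1285/126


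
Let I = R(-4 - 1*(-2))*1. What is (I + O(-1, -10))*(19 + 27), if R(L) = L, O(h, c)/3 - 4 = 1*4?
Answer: 1012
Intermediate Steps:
O(h, c) = 24 (O(h, c) = 12 + 3*(1*4) = 12 + 3*4 = 12 + 12 = 24)
I = -2 (I = (-4 - 1*(-2))*1 = (-4 + 2)*1 = -2*1 = -2)
(I + O(-1, -10))*(19 + 27) = (-2 + 24)*(19 + 27) = 22*46 = 1012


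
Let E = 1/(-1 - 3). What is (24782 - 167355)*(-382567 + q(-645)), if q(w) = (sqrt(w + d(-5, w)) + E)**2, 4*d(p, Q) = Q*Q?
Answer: 636915079743/16 + 142573*sqrt(413445)/4 ≈ 3.9830e+10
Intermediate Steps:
d(p, Q) = Q**2/4 (d(p, Q) = (Q*Q)/4 = Q**2/4)
E = -1/4 (E = 1/(-4) = -1/4 ≈ -0.25000)
q(w) = (-1/4 + sqrt(w + w**2/4))**2 (q(w) = (sqrt(w + w**2/4) - 1/4)**2 = (-1/4 + sqrt(w + w**2/4))**2)
(24782 - 167355)*(-382567 + q(-645)) = (24782 - 167355)*(-382567 + (-1 + 2*sqrt(-645*(4 - 645)))**2/16) = -142573*(-382567 + (-1 + 2*sqrt(-645*(-641)))**2/16) = -142573*(-382567 + (-1 + 2*sqrt(413445))**2/16) = 54543724891 - 142573*(-1 + 2*sqrt(413445))**2/16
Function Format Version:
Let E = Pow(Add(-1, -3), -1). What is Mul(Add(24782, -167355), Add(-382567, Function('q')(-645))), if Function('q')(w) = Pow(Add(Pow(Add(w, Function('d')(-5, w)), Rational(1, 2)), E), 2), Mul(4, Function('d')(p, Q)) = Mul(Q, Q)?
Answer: Add(Rational(636915079743, 16), Mul(Rational(142573, 4), Pow(413445, Rational(1, 2)))) ≈ 3.9830e+10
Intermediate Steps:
Function('d')(p, Q) = Mul(Rational(1, 4), Pow(Q, 2)) (Function('d')(p, Q) = Mul(Rational(1, 4), Mul(Q, Q)) = Mul(Rational(1, 4), Pow(Q, 2)))
E = Rational(-1, 4) (E = Pow(-4, -1) = Rational(-1, 4) ≈ -0.25000)
Function('q')(w) = Pow(Add(Rational(-1, 4), Pow(Add(w, Mul(Rational(1, 4), Pow(w, 2))), Rational(1, 2))), 2) (Function('q')(w) = Pow(Add(Pow(Add(w, Mul(Rational(1, 4), Pow(w, 2))), Rational(1, 2)), Rational(-1, 4)), 2) = Pow(Add(Rational(-1, 4), Pow(Add(w, Mul(Rational(1, 4), Pow(w, 2))), Rational(1, 2))), 2))
Mul(Add(24782, -167355), Add(-382567, Function('q')(-645))) = Mul(Add(24782, -167355), Add(-382567, Mul(Rational(1, 16), Pow(Add(-1, Mul(2, Pow(Mul(-645, Add(4, -645)), Rational(1, 2)))), 2)))) = Mul(-142573, Add(-382567, Mul(Rational(1, 16), Pow(Add(-1, Mul(2, Pow(Mul(-645, -641), Rational(1, 2)))), 2)))) = Mul(-142573, Add(-382567, Mul(Rational(1, 16), Pow(Add(-1, Mul(2, Pow(413445, Rational(1, 2)))), 2)))) = Add(54543724891, Mul(Rational(-142573, 16), Pow(Add(-1, Mul(2, Pow(413445, Rational(1, 2)))), 2)))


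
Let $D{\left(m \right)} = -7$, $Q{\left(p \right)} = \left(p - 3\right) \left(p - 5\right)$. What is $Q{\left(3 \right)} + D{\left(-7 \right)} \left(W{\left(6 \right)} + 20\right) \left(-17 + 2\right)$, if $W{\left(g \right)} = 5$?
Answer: $2625$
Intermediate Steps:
$Q{\left(p \right)} = \left(-5 + p\right) \left(-3 + p\right)$ ($Q{\left(p \right)} = \left(-3 + p\right) \left(-5 + p\right) = \left(-5 + p\right) \left(-3 + p\right)$)
$Q{\left(3 \right)} + D{\left(-7 \right)} \left(W{\left(6 \right)} + 20\right) \left(-17 + 2\right) = \left(15 + 3^{2} - 24\right) - 7 \left(5 + 20\right) \left(-17 + 2\right) = \left(15 + 9 - 24\right) - 7 \cdot 25 \left(-15\right) = 0 - -2625 = 0 + 2625 = 2625$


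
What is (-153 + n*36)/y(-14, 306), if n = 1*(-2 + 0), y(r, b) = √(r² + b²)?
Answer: -225*√23458/46916 ≈ -0.73453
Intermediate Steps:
y(r, b) = √(b² + r²)
n = -2 (n = 1*(-2) = -2)
(-153 + n*36)/y(-14, 306) = (-153 - 2*36)/(√(306² + (-14)²)) = (-153 - 72)/(√(93636 + 196)) = -225*√23458/46916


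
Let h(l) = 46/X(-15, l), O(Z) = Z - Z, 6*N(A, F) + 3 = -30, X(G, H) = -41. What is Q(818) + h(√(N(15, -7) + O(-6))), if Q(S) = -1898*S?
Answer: -63655170/41 ≈ -1.5526e+6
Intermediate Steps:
N(A, F) = -11/2 (N(A, F) = -½ + (⅙)*(-30) = -½ - 5 = -11/2)
O(Z) = 0
h(l) = -46/41 (h(l) = 46/(-41) = 46*(-1/41) = -46/41)
Q(818) + h(√(N(15, -7) + O(-6))) = -1898*818 - 46/41 = -1552564 - 46/41 = -63655170/41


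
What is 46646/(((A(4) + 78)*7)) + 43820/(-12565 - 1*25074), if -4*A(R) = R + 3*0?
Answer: 247441402/2898203 ≈ 85.378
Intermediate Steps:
A(R) = -R/4 (A(R) = -(R + 3*0)/4 = -(R + 0)/4 = -R/4)
46646/(((A(4) + 78)*7)) + 43820/(-12565 - 1*25074) = 46646/(((-¼*4 + 78)*7)) + 43820/(-12565 - 1*25074) = 46646/(((-1 + 78)*7)) + 43820/(-12565 - 25074) = 46646/((77*7)) + 43820/(-37639) = 46646/539 + 43820*(-1/37639) = 46646*(1/539) - 6260/5377 = 46646/539 - 6260/5377 = 247441402/2898203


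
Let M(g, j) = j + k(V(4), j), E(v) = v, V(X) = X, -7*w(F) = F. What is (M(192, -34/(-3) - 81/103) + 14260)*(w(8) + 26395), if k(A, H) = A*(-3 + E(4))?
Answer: 814932642095/2163 ≈ 3.7676e+8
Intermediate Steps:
w(F) = -F/7
k(A, H) = A (k(A, H) = A*(-3 + 4) = A*1 = A)
M(g, j) = 4 + j (M(g, j) = j + 4 = 4 + j)
(M(192, -34/(-3) - 81/103) + 14260)*(w(8) + 26395) = ((4 + (-34/(-3) - 81/103)) + 14260)*(-⅐*8 + 26395) = ((4 + (-34*(-⅓) - 81*1/103)) + 14260)*(-8/7 + 26395) = ((4 + (34/3 - 81/103)) + 14260)*(184757/7) = ((4 + 3259/309) + 14260)*(184757/7) = (4495/309 + 14260)*(184757/7) = (4410835/309)*(184757/7) = 814932642095/2163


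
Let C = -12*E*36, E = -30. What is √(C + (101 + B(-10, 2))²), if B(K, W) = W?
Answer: 7*√481 ≈ 153.52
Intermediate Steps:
C = 12960 (C = -12*(-30)*36 = 360*36 = 12960)
√(C + (101 + B(-10, 2))²) = √(12960 + (101 + 2)²) = √(12960 + 103²) = √(12960 + 10609) = √23569 = 7*√481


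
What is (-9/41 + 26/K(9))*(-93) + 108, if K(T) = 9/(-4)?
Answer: 147979/123 ≈ 1203.1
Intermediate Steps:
K(T) = -9/4 (K(T) = 9*(-1/4) = -9/4)
(-9/41 + 26/K(9))*(-93) + 108 = (-9/41 + 26/(-9/4))*(-93) + 108 = (-9*1/41 + 26*(-4/9))*(-93) + 108 = (-9/41 - 104/9)*(-93) + 108 = -4345/369*(-93) + 108 = 134695/123 + 108 = 147979/123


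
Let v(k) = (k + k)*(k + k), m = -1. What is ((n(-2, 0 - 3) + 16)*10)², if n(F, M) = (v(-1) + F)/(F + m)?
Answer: 211600/9 ≈ 23511.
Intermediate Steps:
v(k) = 4*k² (v(k) = (2*k)*(2*k) = 4*k²)
n(F, M) = (4 + F)/(-1 + F) (n(F, M) = (4*(-1)² + F)/(F - 1) = (4*1 + F)/(-1 + F) = (4 + F)/(-1 + F))
((n(-2, 0 - 3) + 16)*10)² = (((4 - 2)/(-1 - 2) + 16)*10)² = ((2/(-3) + 16)*10)² = ((-⅓*2 + 16)*10)² = ((-⅔ + 16)*10)² = ((46/3)*10)² = (460/3)² = 211600/9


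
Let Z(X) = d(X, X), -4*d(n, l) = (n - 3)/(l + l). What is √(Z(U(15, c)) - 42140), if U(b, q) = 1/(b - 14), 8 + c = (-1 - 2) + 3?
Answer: I*√168559/2 ≈ 205.28*I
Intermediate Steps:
c = -8 (c = -8 + ((-1 - 2) + 3) = -8 + (-3 + 3) = -8 + 0 = -8)
U(b, q) = 1/(-14 + b)
d(n, l) = -(-3 + n)/(8*l) (d(n, l) = -(n - 3)/(4*(l + l)) = -(-3 + n)/(4*(2*l)) = -(-3 + n)*1/(2*l)/4 = -(-3 + n)/(8*l))
Z(X) = (3 - X)/(8*X)
√(Z(U(15, c)) - 42140) = √((3 - 1/(-14 + 15))/(8*(1/(-14 + 15))) - 42140) = √((3 - 1/1)/(8*(1/1)) - 42140) = √((⅛)*(3 - 1*1)/1 - 42140) = √((⅛)*1*(3 - 1) - 42140) = √((⅛)*1*2 - 42140) = √(¼ - 42140) = √(-168559/4) = I*√168559/2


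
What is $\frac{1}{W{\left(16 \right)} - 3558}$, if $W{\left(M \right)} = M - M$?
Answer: $- \frac{1}{3558} \approx -0.00028106$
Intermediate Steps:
$W{\left(M \right)} = 0$
$\frac{1}{W{\left(16 \right)} - 3558} = \frac{1}{0 - 3558} = \frac{1}{-3558} = - \frac{1}{3558}$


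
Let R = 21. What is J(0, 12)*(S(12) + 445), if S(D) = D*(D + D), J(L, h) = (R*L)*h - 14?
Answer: -10262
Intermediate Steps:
J(L, h) = -14 + 21*L*h (J(L, h) = (21*L)*h - 14 = 21*L*h - 14 = -14 + 21*L*h)
S(D) = 2*D**2 (S(D) = D*(2*D) = 2*D**2)
J(0, 12)*(S(12) + 445) = (-14 + 21*0*12)*(2*12**2 + 445) = (-14 + 0)*(2*144 + 445) = -14*(288 + 445) = -14*733 = -10262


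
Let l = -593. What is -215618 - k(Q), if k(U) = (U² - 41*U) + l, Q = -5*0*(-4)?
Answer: -215025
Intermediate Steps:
Q = 0 (Q = 0*(-4) = 0)
k(U) = -593 + U² - 41*U (k(U) = (U² - 41*U) - 593 = -593 + U² - 41*U)
-215618 - k(Q) = -215618 - (-593 + 0² - 41*0) = -215618 - (-593 + 0 + 0) = -215618 - 1*(-593) = -215618 + 593 = -215025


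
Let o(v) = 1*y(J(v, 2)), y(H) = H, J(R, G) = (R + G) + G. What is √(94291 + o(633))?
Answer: 4*√5933 ≈ 308.10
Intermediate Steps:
J(R, G) = R + 2*G (J(R, G) = (G + R) + G = R + 2*G)
o(v) = 4 + v (o(v) = 1*(v + 2*2) = 1*(v + 4) = 1*(4 + v) = 4 + v)
√(94291 + o(633)) = √(94291 + (4 + 633)) = √(94291 + 637) = √94928 = 4*√5933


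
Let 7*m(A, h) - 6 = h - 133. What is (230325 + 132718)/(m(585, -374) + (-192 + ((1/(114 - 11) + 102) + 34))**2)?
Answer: 26960662309/227492914 ≈ 118.51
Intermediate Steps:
m(A, h) = -127/7 + h/7 (m(A, h) = 6/7 + (h - 133)/7 = 6/7 + (-133 + h)/7 = 6/7 + (-19 + h/7) = -127/7 + h/7)
(230325 + 132718)/(m(585, -374) + (-192 + ((1/(114 - 11) + 102) + 34))**2) = (230325 + 132718)/((-127/7 + (1/7)*(-374)) + (-192 + ((1/(114 - 11) + 102) + 34))**2) = 363043/((-127/7 - 374/7) + (-192 + ((1/103 + 102) + 34))**2) = 363043/(-501/7 + (-192 + ((1/103 + 102) + 34))**2) = 363043/(-501/7 + (-192 + (10507/103 + 34))**2) = 363043/(-501/7 + (-192 + 14009/103)**2) = 363043/(-501/7 + (-5767/103)**2) = 363043/(-501/7 + 33258289/10609) = 363043/(227492914/74263) = 363043*(74263/227492914) = 26960662309/227492914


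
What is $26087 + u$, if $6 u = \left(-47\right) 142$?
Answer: $\frac{74924}{3} \approx 24975.0$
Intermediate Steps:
$u = - \frac{3337}{3}$ ($u = \frac{\left(-47\right) 142}{6} = \frac{1}{6} \left(-6674\right) = - \frac{3337}{3} \approx -1112.3$)
$26087 + u = 26087 - \frac{3337}{3} = \frac{74924}{3}$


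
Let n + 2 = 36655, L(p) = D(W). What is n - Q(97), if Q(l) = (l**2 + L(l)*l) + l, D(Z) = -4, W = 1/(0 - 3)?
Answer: 27535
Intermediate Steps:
W = -1/3 (W = 1/(-3) = -1/3 ≈ -0.33333)
L(p) = -4
Q(l) = l**2 - 3*l (Q(l) = (l**2 - 4*l) + l = l**2 - 3*l)
n = 36653 (n = -2 + 36655 = 36653)
n - Q(97) = 36653 - 97*(-3 + 97) = 36653 - 97*94 = 36653 - 1*9118 = 36653 - 9118 = 27535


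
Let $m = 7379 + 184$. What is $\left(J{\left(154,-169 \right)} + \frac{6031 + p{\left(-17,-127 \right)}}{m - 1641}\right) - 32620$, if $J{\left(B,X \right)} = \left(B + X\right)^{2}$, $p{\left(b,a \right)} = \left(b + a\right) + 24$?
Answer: $- \frac{191837279}{5922} \approx -32394.0$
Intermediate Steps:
$p{\left(b,a \right)} = 24 + a + b$ ($p{\left(b,a \right)} = \left(a + b\right) + 24 = 24 + a + b$)
$m = 7563$
$\left(J{\left(154,-169 \right)} + \frac{6031 + p{\left(-17,-127 \right)}}{m - 1641}\right) - 32620 = \left(\left(154 - 169\right)^{2} + \frac{6031 - 120}{7563 - 1641}\right) - 32620 = \left(\left(-15\right)^{2} + \frac{6031 - 120}{5922}\right) - 32620 = \left(225 + 5911 \cdot \frac{1}{5922}\right) - 32620 = \left(225 + \frac{5911}{5922}\right) - 32620 = \frac{1338361}{5922} - 32620 = - \frac{191837279}{5922}$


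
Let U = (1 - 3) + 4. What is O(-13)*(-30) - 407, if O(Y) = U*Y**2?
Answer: -10547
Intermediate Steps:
U = 2 (U = -2 + 4 = 2)
O(Y) = 2*Y**2
O(-13)*(-30) - 407 = (2*(-13)**2)*(-30) - 407 = (2*169)*(-30) - 407 = 338*(-30) - 407 = -10140 - 407 = -10547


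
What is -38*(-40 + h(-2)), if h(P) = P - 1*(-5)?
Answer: 1406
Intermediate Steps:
h(P) = 5 + P (h(P) = P + 5 = 5 + P)
-38*(-40 + h(-2)) = -38*(-40 + (5 - 2)) = -38*(-40 + 3) = -38*(-37) = 1406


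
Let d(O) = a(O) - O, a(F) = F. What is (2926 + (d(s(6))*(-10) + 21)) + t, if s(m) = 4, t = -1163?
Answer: 1784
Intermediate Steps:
d(O) = 0 (d(O) = O - O = 0)
(2926 + (d(s(6))*(-10) + 21)) + t = (2926 + (0*(-10) + 21)) - 1163 = (2926 + (0 + 21)) - 1163 = (2926 + 21) - 1163 = 2947 - 1163 = 1784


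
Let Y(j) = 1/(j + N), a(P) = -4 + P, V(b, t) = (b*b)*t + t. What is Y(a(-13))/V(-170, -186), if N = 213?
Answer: -1/1053614856 ≈ -9.4911e-10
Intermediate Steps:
V(b, t) = t + t*b**2 (V(b, t) = b**2*t + t = t*b**2 + t = t + t*b**2)
Y(j) = 1/(213 + j) (Y(j) = 1/(j + 213) = 1/(213 + j))
Y(a(-13))/V(-170, -186) = 1/((213 + (-4 - 13))*((-186*(1 + (-170)**2)))) = 1/((213 - 17)*((-186*(1 + 28900)))) = 1/(196*((-186*28901))) = (1/196)/(-5375586) = (1/196)*(-1/5375586) = -1/1053614856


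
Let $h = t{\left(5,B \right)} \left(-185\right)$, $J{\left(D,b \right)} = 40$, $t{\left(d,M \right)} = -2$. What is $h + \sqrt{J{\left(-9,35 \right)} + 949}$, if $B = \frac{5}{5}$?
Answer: $370 + \sqrt{989} \approx 401.45$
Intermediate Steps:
$B = 1$ ($B = 5 \cdot \frac{1}{5} = 1$)
$h = 370$ ($h = \left(-2\right) \left(-185\right) = 370$)
$h + \sqrt{J{\left(-9,35 \right)} + 949} = 370 + \sqrt{40 + 949} = 370 + \sqrt{989}$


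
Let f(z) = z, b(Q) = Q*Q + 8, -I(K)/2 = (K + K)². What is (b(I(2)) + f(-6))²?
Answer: 1052676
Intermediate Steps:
I(K) = -8*K² (I(K) = -2*(K + K)² = -2*4*K² = -8*K²)
b(Q) = 8 + Q² (b(Q) = Q² + 8 = 8 + Q²)
(b(I(2)) + f(-6))² = ((8 + (-8*2²)²) - 6)² = ((8 + (-8*4)²) - 6)² = ((8 + (-32)²) - 6)² = ((8 + 1024) - 6)² = (1032 - 6)² = 1026² = 1052676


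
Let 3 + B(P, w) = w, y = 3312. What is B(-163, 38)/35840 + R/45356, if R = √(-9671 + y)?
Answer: 1/1024 + I*√6359/45356 ≈ 0.00097656 + 0.0017582*I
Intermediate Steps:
B(P, w) = -3 + w
R = I*√6359 (R = √(-9671 + 3312) = √(-6359) = I*√6359 ≈ 79.743*I)
B(-163, 38)/35840 + R/45356 = (-3 + 38)/35840 + (I*√6359)/45356 = 35*(1/35840) + (I*√6359)*(1/45356) = 1/1024 + I*√6359/45356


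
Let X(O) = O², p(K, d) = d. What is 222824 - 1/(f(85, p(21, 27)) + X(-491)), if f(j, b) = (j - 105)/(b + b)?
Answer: 1450400855821/6509177 ≈ 2.2282e+5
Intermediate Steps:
f(j, b) = (-105 + j)/(2*b) (f(j, b) = (-105 + j)/((2*b)) = (-105 + j)*(1/(2*b)) = (-105 + j)/(2*b))
222824 - 1/(f(85, p(21, 27)) + X(-491)) = 222824 - 1/((½)*(-105 + 85)/27 + (-491)²) = 222824 - 1/((½)*(1/27)*(-20) + 241081) = 222824 - 1/(-10/27 + 241081) = 222824 - 1/6509177/27 = 222824 - 1*27/6509177 = 222824 - 27/6509177 = 1450400855821/6509177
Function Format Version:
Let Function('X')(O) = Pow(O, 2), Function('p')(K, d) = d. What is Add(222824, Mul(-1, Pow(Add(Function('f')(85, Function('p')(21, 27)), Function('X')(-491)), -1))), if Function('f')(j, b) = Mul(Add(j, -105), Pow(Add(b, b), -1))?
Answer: Rational(1450400855821, 6509177) ≈ 2.2282e+5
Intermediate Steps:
Function('f')(j, b) = Mul(Rational(1, 2), Pow(b, -1), Add(-105, j)) (Function('f')(j, b) = Mul(Add(-105, j), Pow(Mul(2, b), -1)) = Mul(Add(-105, j), Mul(Rational(1, 2), Pow(b, -1))) = Mul(Rational(1, 2), Pow(b, -1), Add(-105, j)))
Add(222824, Mul(-1, Pow(Add(Function('f')(85, Function('p')(21, 27)), Function('X')(-491)), -1))) = Add(222824, Mul(-1, Pow(Add(Mul(Rational(1, 2), Pow(27, -1), Add(-105, 85)), Pow(-491, 2)), -1))) = Add(222824, Mul(-1, Pow(Add(Mul(Rational(1, 2), Rational(1, 27), -20), 241081), -1))) = Add(222824, Mul(-1, Pow(Add(Rational(-10, 27), 241081), -1))) = Add(222824, Mul(-1, Pow(Rational(6509177, 27), -1))) = Add(222824, Mul(-1, Rational(27, 6509177))) = Add(222824, Rational(-27, 6509177)) = Rational(1450400855821, 6509177)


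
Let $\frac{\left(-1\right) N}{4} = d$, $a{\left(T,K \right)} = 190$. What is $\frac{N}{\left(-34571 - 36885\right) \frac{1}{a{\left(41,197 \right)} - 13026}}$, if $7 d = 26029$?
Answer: $- \frac{83527061}{31262} \approx -2671.8$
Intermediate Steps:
$d = \frac{26029}{7}$ ($d = \frac{1}{7} \cdot 26029 = \frac{26029}{7} \approx 3718.4$)
$N = - \frac{104116}{7}$ ($N = \left(-4\right) \frac{26029}{7} = - \frac{104116}{7} \approx -14874.0$)
$\frac{N}{\left(-34571 - 36885\right) \frac{1}{a{\left(41,197 \right)} - 13026}} = - \frac{104116}{7 \frac{-34571 - 36885}{190 - 13026}} = - \frac{104116}{7 \left(- \frac{71456}{-12836}\right)} = - \frac{104116}{7 \left(\left(-71456\right) \left(- \frac{1}{12836}\right)\right)} = - \frac{104116}{7 \cdot \frac{17864}{3209}} = \left(- \frac{104116}{7}\right) \frac{3209}{17864} = - \frac{83527061}{31262}$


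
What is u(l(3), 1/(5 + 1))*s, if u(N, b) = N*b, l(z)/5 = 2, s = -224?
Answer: -1120/3 ≈ -373.33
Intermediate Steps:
l(z) = 10 (l(z) = 5*2 = 10)
u(l(3), 1/(5 + 1))*s = (10/(5 + 1))*(-224) = (10/6)*(-224) = (10*(1/6))*(-224) = (5/3)*(-224) = -1120/3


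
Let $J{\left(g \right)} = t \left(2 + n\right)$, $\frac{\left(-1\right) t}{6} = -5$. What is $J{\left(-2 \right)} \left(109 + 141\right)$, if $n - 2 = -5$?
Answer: $-7500$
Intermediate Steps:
$t = 30$ ($t = \left(-6\right) \left(-5\right) = 30$)
$n = -3$ ($n = 2 - 5 = -3$)
$J{\left(g \right)} = -30$ ($J{\left(g \right)} = 30 \left(2 - 3\right) = 30 \left(-1\right) = -30$)
$J{\left(-2 \right)} \left(109 + 141\right) = - 30 \left(109 + 141\right) = \left(-30\right) 250 = -7500$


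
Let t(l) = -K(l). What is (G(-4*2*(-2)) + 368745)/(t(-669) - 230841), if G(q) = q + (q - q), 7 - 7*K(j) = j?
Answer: -2581327/1616563 ≈ -1.5968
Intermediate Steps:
K(j) = 1 - j/7
t(l) = -1 + l/7 (t(l) = -(1 - l/7) = -1 + l/7)
G(q) = q (G(q) = q + 0 = q)
(G(-4*2*(-2)) + 368745)/(t(-669) - 230841) = (-4*2*(-2) + 368745)/((-1 + (⅐)*(-669)) - 230841) = (-8*(-2) + 368745)/((-1 - 669/7) - 230841) = (16 + 368745)/(-676/7 - 230841) = 368761/(-1616563/7) = 368761*(-7/1616563) = -2581327/1616563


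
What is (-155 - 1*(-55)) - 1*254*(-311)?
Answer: 78894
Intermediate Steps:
(-155 - 1*(-55)) - 1*254*(-311) = (-155 + 55) - 254*(-311) = -100 + 78994 = 78894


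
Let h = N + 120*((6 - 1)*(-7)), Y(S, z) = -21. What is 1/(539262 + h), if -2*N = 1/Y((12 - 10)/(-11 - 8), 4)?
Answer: 42/22472605 ≈ 1.8689e-6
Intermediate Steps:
N = 1/42 (N = -½/(-21) = -½*(-1/21) = 1/42 ≈ 0.023810)
h = -176399/42 (h = 1/42 + 120*((6 - 1)*(-7)) = 1/42 + 120*(5*(-7)) = 1/42 + 120*(-35) = 1/42 - 4200 = -176399/42 ≈ -4200.0)
1/(539262 + h) = 1/(539262 - 176399/42) = 1/(22472605/42) = 42/22472605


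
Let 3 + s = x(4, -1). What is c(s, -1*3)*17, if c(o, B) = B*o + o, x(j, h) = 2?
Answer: 34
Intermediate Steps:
s = -1 (s = -3 + 2 = -1)
c(o, B) = o + B*o
c(s, -1*3)*17 = -(1 - 1*3)*17 = -(1 - 3)*17 = -1*(-2)*17 = 2*17 = 34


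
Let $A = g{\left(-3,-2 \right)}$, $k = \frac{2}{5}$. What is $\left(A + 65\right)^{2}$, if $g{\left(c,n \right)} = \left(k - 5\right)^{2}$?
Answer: $\frac{4639716}{625} \approx 7423.5$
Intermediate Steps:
$k = \frac{2}{5}$ ($k = 2 \cdot \frac{1}{5} = \frac{2}{5} \approx 0.4$)
$g{\left(c,n \right)} = \frac{529}{25}$ ($g{\left(c,n \right)} = \left(\frac{2}{5} - 5\right)^{2} = \left(- \frac{23}{5}\right)^{2} = \frac{529}{25}$)
$A = \frac{529}{25} \approx 21.16$
$\left(A + 65\right)^{2} = \left(\frac{529}{25} + 65\right)^{2} = \left(\frac{2154}{25}\right)^{2} = \frac{4639716}{625}$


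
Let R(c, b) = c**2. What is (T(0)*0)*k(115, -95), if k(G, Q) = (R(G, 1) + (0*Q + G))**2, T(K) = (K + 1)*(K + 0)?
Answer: 0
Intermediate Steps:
T(K) = K*(1 + K) (T(K) = (1 + K)*K = K*(1 + K))
k(G, Q) = (G + G**2)**2 (k(G, Q) = (G**2 + (0*Q + G))**2 = (G**2 + (0 + G))**2 = (G**2 + G)**2 = (G + G**2)**2)
(T(0)*0)*k(115, -95) = ((0*(1 + 0))*0)*(115**2*(1 + 115)**2) = ((0*1)*0)*(13225*116**2) = (0*0)*(13225*13456) = 0*177955600 = 0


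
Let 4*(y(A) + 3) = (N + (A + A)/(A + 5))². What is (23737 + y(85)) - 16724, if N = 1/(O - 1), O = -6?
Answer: 27825715/3969 ≈ 7010.8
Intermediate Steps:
N = -⅐ (N = 1/(-6 - 1) = 1/(-7) = -⅐ ≈ -0.14286)
y(A) = -3 + (-⅐ + 2*A/(5 + A))²/4 (y(A) = -3 + (-⅐ + (A + A)/(A + 5))²/4 = -3 + (-⅐ + (2*A)/(5 + A))²/4 = -3 + (-⅐ + 2*A/(5 + A))²/4)
(23737 + y(85)) - 16724 = (23737 + (-3 + (-5 + 13*85)²/(196*(5 + 85)²))) - 16724 = (23737 + (-3 + (1/196)*(-5 + 1105)²/90²)) - 16724 = (23737 + (-3 + (1/196)*1100²*(1/8100))) - 16724 = (23737 + (-3 + (1/196)*1210000*(1/8100))) - 16724 = (23737 + (-3 + 3025/3969)) - 16724 = (23737 - 8882/3969) - 16724 = 94203271/3969 - 16724 = 27825715/3969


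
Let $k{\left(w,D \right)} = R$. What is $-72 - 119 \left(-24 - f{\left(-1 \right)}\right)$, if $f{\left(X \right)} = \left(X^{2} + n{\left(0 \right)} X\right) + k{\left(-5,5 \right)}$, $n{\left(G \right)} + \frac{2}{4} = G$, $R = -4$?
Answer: $\frac{4973}{2} \approx 2486.5$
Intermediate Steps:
$n{\left(G \right)} = - \frac{1}{2} + G$
$k{\left(w,D \right)} = -4$
$f{\left(X \right)} = -4 + X^{2} - \frac{X}{2}$ ($f{\left(X \right)} = \left(X^{2} + \left(- \frac{1}{2} + 0\right) X\right) - 4 = \left(X^{2} - \frac{X}{2}\right) - 4 = -4 + X^{2} - \frac{X}{2}$)
$-72 - 119 \left(-24 - f{\left(-1 \right)}\right) = -72 - 119 \left(-24 - \left(-4 + \left(-1\right)^{2} - - \frac{1}{2}\right)\right) = -72 - 119 \left(-24 - \left(-4 + 1 + \frac{1}{2}\right)\right) = -72 - 119 \left(-24 - - \frac{5}{2}\right) = -72 - 119 \left(-24 + \frac{5}{2}\right) = -72 - - \frac{5117}{2} = -72 + \frac{5117}{2} = \frac{4973}{2}$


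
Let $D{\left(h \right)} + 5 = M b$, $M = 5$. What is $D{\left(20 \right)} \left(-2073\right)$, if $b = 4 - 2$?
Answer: $-10365$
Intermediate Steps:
$b = 2$
$D{\left(h \right)} = 5$ ($D{\left(h \right)} = -5 + 5 \cdot 2 = -5 + 10 = 5$)
$D{\left(20 \right)} \left(-2073\right) = 5 \left(-2073\right) = -10365$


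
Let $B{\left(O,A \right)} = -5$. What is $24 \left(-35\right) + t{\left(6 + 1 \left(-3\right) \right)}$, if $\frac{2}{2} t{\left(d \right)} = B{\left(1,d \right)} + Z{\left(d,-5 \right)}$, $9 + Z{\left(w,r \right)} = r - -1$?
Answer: $-858$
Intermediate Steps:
$Z{\left(w,r \right)} = -8 + r$ ($Z{\left(w,r \right)} = -9 + \left(r - -1\right) = -9 + \left(r + 1\right) = -9 + \left(1 + r\right) = -8 + r$)
$t{\left(d \right)} = -18$ ($t{\left(d \right)} = -5 - 13 = -18$)
$24 \left(-35\right) + t{\left(6 + 1 \left(-3\right) \right)} = 24 \left(-35\right) - 18 = -840 - 18 = -858$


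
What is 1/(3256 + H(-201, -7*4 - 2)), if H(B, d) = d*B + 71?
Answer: 1/9357 ≈ 0.00010687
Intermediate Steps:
H(B, d) = 71 + B*d (H(B, d) = B*d + 71 = 71 + B*d)
1/(3256 + H(-201, -7*4 - 2)) = 1/(3256 + (71 - 201*(-7*4 - 2))) = 1/(3256 + (71 - 201*(-28 - 2))) = 1/(3256 + (71 - 201*(-30))) = 1/(3256 + (71 + 6030)) = 1/(3256 + 6101) = 1/9357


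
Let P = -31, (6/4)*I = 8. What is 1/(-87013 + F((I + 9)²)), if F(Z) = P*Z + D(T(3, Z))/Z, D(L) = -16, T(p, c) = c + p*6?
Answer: -16641/1553967460 ≈ -1.0709e-5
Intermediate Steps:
I = 16/3 (I = (⅔)*8 = 16/3 ≈ 5.3333)
T(p, c) = c + 6*p
F(Z) = -31*Z - 16/Z
1/(-87013 + F((I + 9)²)) = 1/(-87013 + (-31*(16/3 + 9)² - 16/(16/3 + 9)²)) = 1/(-87013 + (-31*(43/3)² - 16/((43/3)²))) = 1/(-87013 + (-31*1849/9 - 16/1849/9)) = 1/(-87013 + (-57319/9 - 16*9/1849)) = 1/(-87013 + (-57319/9 - 144/1849)) = 1/(-87013 - 105984127/16641) = 1/(-1553967460/16641) = -16641/1553967460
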